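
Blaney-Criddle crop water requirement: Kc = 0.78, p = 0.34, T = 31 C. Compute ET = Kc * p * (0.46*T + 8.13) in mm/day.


ET = Kc * p * (0.46*T + 8.13)
ET = 0.78 * 0.34 * (0.46*31 + 8.13)
ET = 0.78 * 0.34 * 22.3900

5.9378 mm/day


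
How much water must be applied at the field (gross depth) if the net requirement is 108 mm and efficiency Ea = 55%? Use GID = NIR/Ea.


Ea = 55% = 0.55
GID = NIR / Ea = 108 / 0.55 = 196.3636 mm

196.3636 mm


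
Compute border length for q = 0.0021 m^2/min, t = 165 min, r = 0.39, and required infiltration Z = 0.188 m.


L = q*t/((1+r)*Z)
L = 0.0021*165/((1+0.39)*0.188)
L = 0.3465/0.26132

1.3260 m


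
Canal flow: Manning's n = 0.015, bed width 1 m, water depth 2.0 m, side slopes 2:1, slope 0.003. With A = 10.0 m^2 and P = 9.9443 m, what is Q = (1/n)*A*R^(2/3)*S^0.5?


R = A/P = 10.0/9.9443 = 1.005601
Q = (1/0.015) * 10.0 * 1.005601^(2/3) * 0.003^0.5

36.6511 m^3/s


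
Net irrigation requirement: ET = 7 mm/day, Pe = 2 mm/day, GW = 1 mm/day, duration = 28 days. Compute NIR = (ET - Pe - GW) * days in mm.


Daily deficit = ET - Pe - GW = 7 - 2 - 1 = 4 mm/day
NIR = 4 * 28 = 112 mm

112.0000 mm


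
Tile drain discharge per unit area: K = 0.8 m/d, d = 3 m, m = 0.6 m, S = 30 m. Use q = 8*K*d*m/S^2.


q = 8*K*d*m/S^2
q = 8*0.8*3*0.6/30^2
q = 11.5200 / 900

0.0128 m/d


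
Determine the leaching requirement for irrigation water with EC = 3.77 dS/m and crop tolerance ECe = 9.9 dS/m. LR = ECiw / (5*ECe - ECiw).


LR = ECiw / (5*ECe - ECiw)
LR = 3.77 / (5*9.9 - 3.77)
LR = 3.77 / 45.7300

0.0824


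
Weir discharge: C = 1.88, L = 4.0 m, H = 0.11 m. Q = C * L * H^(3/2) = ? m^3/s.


Q = C * L * H^(3/2) = 1.88 * 4.0 * 0.11^1.5 = 1.88 * 4.0 * 0.036483

0.2744 m^3/s


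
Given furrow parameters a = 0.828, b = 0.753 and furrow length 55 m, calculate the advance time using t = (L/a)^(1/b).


t = (L/a)^(1/b)
t = (55/0.828)^(1/0.753)
t = 66.425121^(1/0.753)

263.0850 min


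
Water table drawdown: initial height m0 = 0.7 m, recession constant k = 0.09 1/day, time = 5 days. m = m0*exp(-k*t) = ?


m = m0 * exp(-k*t)
m = 0.7 * exp(-0.09 * 5)
m = 0.7 * exp(-0.4500)

0.4463 m


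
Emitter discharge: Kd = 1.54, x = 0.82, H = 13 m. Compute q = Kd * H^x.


q = Kd * H^x = 1.54 * 13^0.82 = 1.54 * 8.192823

12.6169 L/h


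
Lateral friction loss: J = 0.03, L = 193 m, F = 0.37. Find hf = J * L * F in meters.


hf = J * L * F = 0.03 * 193 * 0.37 = 2.1423 m

2.1423 m


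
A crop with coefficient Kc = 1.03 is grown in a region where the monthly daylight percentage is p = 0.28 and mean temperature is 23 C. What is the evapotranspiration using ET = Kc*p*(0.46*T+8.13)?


ET = Kc * p * (0.46*T + 8.13)
ET = 1.03 * 0.28 * (0.46*23 + 8.13)
ET = 1.03 * 0.28 * 18.7100

5.3960 mm/day


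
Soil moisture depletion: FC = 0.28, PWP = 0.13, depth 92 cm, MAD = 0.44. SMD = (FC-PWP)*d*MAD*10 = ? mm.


SMD = (FC - PWP) * d * MAD * 10
SMD = (0.28 - 0.13) * 92 * 0.44 * 10
SMD = 0.1500 * 92 * 0.44 * 10

60.7200 mm


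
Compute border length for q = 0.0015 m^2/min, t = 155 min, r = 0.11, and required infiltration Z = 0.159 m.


L = q*t/((1+r)*Z)
L = 0.0015*155/((1+0.11)*0.159)
L = 0.2325/0.17649

1.3174 m


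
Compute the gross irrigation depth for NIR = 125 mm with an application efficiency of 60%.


Ea = 60% = 0.6
GID = NIR / Ea = 125 / 0.6 = 208.3333 mm

208.3333 mm


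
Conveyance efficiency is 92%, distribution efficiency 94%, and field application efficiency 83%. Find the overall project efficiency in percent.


Ec = 0.92, Eb = 0.94, Ea = 0.83
E = 0.92 * 0.94 * 0.83 * 100 = 71.7784%

71.7784 %


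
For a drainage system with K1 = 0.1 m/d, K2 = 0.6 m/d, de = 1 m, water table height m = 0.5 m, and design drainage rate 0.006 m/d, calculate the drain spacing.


S^2 = 8*K2*de*m/q + 4*K1*m^2/q
S^2 = 8*0.6*1*0.5/0.006 + 4*0.1*0.5^2/0.006
S = sqrt(416.6667)

20.4124 m


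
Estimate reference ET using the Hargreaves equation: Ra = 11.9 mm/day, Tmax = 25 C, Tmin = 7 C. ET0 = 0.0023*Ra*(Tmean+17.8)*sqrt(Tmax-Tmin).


Tmean = (Tmax + Tmin)/2 = (25 + 7)/2 = 16.0
ET0 = 0.0023 * 11.9 * (16.0 + 17.8) * sqrt(25 - 7)
ET0 = 0.0023 * 11.9 * 33.8 * 4.242641

3.9249 mm/day


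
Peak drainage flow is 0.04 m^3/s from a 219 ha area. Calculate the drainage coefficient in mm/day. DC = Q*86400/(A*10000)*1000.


DC = Q * 86400 / (A * 10000) * 1000
DC = 0.04 * 86400 / (219 * 10000) * 1000
DC = 3456000.0000 / 2190000

1.5781 mm/day


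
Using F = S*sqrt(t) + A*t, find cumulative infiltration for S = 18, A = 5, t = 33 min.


F = S*sqrt(t) + A*t
F = 18*sqrt(33) + 5*33
F = 18*5.744563 + 165

268.4021 mm


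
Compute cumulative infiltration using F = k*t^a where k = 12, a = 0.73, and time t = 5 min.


F = k * t^a = 12 * 5^0.73
F = 12 * 3.237786

38.8534 mm


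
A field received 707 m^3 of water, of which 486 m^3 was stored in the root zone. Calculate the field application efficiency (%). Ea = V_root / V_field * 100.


Ea = V_root / V_field * 100 = 486 / 707 * 100 = 68.7412%

68.7412 %


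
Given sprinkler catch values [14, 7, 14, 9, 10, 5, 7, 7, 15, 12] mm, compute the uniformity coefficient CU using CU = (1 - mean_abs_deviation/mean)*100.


mean = 10.000000 mm
MAD = 3.000000 mm
CU = (1 - 3.000000/10.000000)*100

70.0000 %


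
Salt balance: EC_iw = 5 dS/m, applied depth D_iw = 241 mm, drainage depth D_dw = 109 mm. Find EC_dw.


EC_dw = EC_iw * D_iw / D_dw
EC_dw = 5 * 241 / 109
EC_dw = 1205 / 109

11.0550 dS/m


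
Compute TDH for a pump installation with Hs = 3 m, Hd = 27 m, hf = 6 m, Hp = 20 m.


TDH = Hs + Hd + hf + Hp = 3 + 27 + 6 + 20 = 56

56 m


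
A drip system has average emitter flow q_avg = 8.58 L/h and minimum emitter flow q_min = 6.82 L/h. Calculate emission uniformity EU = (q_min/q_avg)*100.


EU = (q_min/q_avg)*100 = (6.82/8.58)*100 = 79.4872%

79.4872 %


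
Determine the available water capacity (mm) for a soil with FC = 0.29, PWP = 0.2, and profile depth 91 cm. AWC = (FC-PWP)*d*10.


AWC = (FC - PWP) * d * 10
AWC = (0.29 - 0.2) * 91 * 10
AWC = 0.0900 * 91 * 10

81.9000 mm


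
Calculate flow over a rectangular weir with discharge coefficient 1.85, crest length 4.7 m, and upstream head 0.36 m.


Q = C * L * H^(3/2) = 1.85 * 4.7 * 0.36^1.5 = 1.85 * 4.7 * 0.216000

1.8781 m^3/s


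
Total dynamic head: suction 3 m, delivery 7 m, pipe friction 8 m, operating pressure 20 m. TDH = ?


TDH = Hs + Hd + hf + Hp = 3 + 7 + 8 + 20 = 38

38 m


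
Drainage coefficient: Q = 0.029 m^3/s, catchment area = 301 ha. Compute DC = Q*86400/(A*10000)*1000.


DC = Q * 86400 / (A * 10000) * 1000
DC = 0.029 * 86400 / (301 * 10000) * 1000
DC = 2505600.0000 / 3010000

0.8324 mm/day


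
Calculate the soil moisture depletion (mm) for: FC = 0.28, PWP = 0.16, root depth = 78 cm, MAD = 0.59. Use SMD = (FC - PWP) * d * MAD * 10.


SMD = (FC - PWP) * d * MAD * 10
SMD = (0.28 - 0.16) * 78 * 0.59 * 10
SMD = 0.1200 * 78 * 0.59 * 10

55.2240 mm


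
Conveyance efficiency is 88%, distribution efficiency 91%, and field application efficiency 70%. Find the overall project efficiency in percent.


Ec = 0.88, Eb = 0.91, Ea = 0.7
E = 0.88 * 0.91 * 0.7 * 100 = 56.0560%

56.0560 %


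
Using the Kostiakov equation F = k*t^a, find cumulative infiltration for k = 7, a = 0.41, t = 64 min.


F = k * t^a = 7 * 64^0.41
F = 7 * 5.502167

38.5152 mm


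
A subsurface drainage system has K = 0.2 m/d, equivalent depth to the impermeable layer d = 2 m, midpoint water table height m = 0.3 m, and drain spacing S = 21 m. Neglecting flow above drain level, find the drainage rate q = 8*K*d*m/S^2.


q = 8*K*d*m/S^2
q = 8*0.2*2*0.3/21^2
q = 0.9600 / 441

0.0022 m/d


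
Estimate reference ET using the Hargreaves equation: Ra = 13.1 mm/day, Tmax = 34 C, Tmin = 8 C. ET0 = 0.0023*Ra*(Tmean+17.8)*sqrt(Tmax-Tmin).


Tmean = (Tmax + Tmin)/2 = (34 + 8)/2 = 21.0
ET0 = 0.0023 * 13.1 * (21.0 + 17.8) * sqrt(34 - 8)
ET0 = 0.0023 * 13.1 * 38.8 * 5.099020

5.9610 mm/day


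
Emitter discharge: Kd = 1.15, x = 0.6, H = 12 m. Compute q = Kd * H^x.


q = Kd * H^x = 1.15 * 12^0.6 = 1.15 * 4.441286

5.1075 L/h


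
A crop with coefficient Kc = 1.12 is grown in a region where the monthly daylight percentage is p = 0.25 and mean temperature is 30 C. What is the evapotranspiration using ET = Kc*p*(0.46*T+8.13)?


ET = Kc * p * (0.46*T + 8.13)
ET = 1.12 * 0.25 * (0.46*30 + 8.13)
ET = 1.12 * 0.25 * 21.9300

6.1404 mm/day


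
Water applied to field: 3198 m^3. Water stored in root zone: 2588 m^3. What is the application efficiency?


Ea = V_root / V_field * 100 = 2588 / 3198 * 100 = 80.9256%

80.9256 %


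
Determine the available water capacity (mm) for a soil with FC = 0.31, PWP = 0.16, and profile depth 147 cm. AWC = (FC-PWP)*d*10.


AWC = (FC - PWP) * d * 10
AWC = (0.31 - 0.16) * 147 * 10
AWC = 0.1500 * 147 * 10

220.5000 mm


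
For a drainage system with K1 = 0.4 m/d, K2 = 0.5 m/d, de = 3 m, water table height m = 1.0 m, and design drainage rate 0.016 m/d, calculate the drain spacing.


S^2 = 8*K2*de*m/q + 4*K1*m^2/q
S^2 = 8*0.5*3*1.0/0.016 + 4*0.4*1.0^2/0.016
S = sqrt(850.0000)

29.1548 m


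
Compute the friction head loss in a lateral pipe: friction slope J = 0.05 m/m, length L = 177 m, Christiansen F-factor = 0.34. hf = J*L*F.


hf = J * L * F = 0.05 * 177 * 0.34 = 3.0090 m

3.0090 m


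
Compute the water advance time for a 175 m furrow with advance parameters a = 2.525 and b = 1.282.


t = (L/a)^(1/b)
t = (175/2.525)^(1/1.282)
t = 69.306931^(1/1.282)

27.2812 min


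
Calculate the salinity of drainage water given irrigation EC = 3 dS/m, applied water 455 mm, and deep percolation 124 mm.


EC_dw = EC_iw * D_iw / D_dw
EC_dw = 3 * 455 / 124
EC_dw = 1365 / 124

11.0081 dS/m


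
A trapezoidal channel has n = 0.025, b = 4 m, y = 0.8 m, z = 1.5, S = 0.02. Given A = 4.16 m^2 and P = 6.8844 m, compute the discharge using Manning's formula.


R = A/P = 4.16/6.8844 = 0.604265
Q = (1/0.025) * 4.16 * 0.604265^(2/3) * 0.02^0.5

16.8198 m^3/s


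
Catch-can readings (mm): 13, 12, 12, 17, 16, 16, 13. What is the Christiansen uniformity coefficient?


mean = 14.142857 mm
MAD = 1.877551 mm
CU = (1 - 1.877551/14.142857)*100

86.7244 %


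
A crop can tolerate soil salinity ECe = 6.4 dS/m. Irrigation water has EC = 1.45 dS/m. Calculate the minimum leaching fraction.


LR = ECiw / (5*ECe - ECiw)
LR = 1.45 / (5*6.4 - 1.45)
LR = 1.45 / 30.5500

0.0475


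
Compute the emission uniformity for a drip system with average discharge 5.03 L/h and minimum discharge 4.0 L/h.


EU = (q_min/q_avg)*100 = (4.0/5.03)*100 = 79.5229%

79.5229 %


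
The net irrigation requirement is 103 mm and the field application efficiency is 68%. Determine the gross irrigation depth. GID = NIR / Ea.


Ea = 68% = 0.68
GID = NIR / Ea = 103 / 0.68 = 151.4706 mm

151.4706 mm


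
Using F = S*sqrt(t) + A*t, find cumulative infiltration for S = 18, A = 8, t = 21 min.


F = S*sqrt(t) + A*t
F = 18*sqrt(21) + 8*21
F = 18*4.582576 + 168

250.4864 mm


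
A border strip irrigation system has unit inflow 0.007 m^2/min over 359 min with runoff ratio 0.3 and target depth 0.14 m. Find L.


L = q*t/((1+r)*Z)
L = 0.007*359/((1+0.3)*0.14)
L = 2.513/0.182

13.8077 m


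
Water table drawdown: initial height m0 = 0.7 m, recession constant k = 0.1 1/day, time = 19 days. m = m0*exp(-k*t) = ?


m = m0 * exp(-k*t)
m = 0.7 * exp(-0.1 * 19)
m = 0.7 * exp(-1.9000)

0.1047 m


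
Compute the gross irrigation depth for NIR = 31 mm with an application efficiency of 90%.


Ea = 90% = 0.9
GID = NIR / Ea = 31 / 0.9 = 34.4444 mm

34.4444 mm


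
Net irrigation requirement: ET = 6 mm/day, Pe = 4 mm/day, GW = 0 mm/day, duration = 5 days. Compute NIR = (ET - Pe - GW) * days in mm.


Daily deficit = ET - Pe - GW = 6 - 4 - 0 = 2 mm/day
NIR = 2 * 5 = 10 mm

10.0000 mm


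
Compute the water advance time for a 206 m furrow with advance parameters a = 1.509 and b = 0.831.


t = (L/a)^(1/b)
t = (206/1.509)^(1/0.831)
t = 136.514248^(1/0.831)

371.0291 min


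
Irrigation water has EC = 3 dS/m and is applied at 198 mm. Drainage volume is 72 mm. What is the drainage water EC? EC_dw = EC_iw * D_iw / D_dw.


EC_dw = EC_iw * D_iw / D_dw
EC_dw = 3 * 198 / 72
EC_dw = 594 / 72

8.2500 dS/m


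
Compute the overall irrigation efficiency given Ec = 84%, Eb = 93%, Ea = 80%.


Ec = 0.84, Eb = 0.93, Ea = 0.8
E = 0.84 * 0.93 * 0.8 * 100 = 62.4960%

62.4960 %


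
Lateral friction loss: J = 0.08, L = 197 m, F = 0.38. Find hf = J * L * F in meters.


hf = J * L * F = 0.08 * 197 * 0.38 = 5.9888 m

5.9888 m


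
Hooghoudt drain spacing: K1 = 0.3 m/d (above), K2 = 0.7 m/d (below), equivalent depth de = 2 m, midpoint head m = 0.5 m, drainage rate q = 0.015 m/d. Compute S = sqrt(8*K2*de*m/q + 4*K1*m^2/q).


S^2 = 8*K2*de*m/q + 4*K1*m^2/q
S^2 = 8*0.7*2*0.5/0.015 + 4*0.3*0.5^2/0.015
S = sqrt(393.3333)

19.8326 m


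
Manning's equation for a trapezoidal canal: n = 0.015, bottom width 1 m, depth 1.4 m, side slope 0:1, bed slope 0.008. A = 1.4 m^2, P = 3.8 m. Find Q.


R = A/P = 1.4/3.8 = 0.368421
Q = (1/0.015) * 1.4 * 0.368421^(2/3) * 0.008^0.5

4.2902 m^3/s


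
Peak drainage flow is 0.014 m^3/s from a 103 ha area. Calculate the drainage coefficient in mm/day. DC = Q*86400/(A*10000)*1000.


DC = Q * 86400 / (A * 10000) * 1000
DC = 0.014 * 86400 / (103 * 10000) * 1000
DC = 1209600.0000 / 1030000

1.1744 mm/day


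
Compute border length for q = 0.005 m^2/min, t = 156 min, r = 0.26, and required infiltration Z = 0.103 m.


L = q*t/((1+r)*Z)
L = 0.005*156/((1+0.26)*0.103)
L = 0.78/0.12978

6.0102 m


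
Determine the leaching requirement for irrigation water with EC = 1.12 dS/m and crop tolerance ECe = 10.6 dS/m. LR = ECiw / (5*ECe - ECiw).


LR = ECiw / (5*ECe - ECiw)
LR = 1.12 / (5*10.6 - 1.12)
LR = 1.12 / 51.8800

0.0216


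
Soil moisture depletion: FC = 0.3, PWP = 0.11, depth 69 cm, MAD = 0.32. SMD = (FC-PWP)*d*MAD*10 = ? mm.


SMD = (FC - PWP) * d * MAD * 10
SMD = (0.3 - 0.11) * 69 * 0.32 * 10
SMD = 0.1900 * 69 * 0.32 * 10

41.9520 mm


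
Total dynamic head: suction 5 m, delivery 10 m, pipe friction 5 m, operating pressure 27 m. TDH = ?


TDH = Hs + Hd + hf + Hp = 5 + 10 + 5 + 27 = 47

47 m


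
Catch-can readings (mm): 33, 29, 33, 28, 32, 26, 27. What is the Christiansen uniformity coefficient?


mean = 29.714286 mm
MAD = 2.530612 mm
CU = (1 - 2.530612/29.714286)*100

91.4835 %


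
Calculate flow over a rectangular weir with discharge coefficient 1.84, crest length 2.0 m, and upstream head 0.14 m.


Q = C * L * H^(3/2) = 1.84 * 2.0 * 0.14^1.5 = 1.84 * 2.0 * 0.052383

0.1928 m^3/s


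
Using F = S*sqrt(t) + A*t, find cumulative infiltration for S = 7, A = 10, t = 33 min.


F = S*sqrt(t) + A*t
F = 7*sqrt(33) + 10*33
F = 7*5.744563 + 330

370.2119 mm


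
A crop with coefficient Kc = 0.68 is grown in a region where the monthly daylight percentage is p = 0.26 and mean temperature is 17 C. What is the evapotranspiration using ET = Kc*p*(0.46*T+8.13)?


ET = Kc * p * (0.46*T + 8.13)
ET = 0.68 * 0.26 * (0.46*17 + 8.13)
ET = 0.68 * 0.26 * 15.9500

2.8200 mm/day


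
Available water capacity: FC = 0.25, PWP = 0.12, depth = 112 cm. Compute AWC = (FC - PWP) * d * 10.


AWC = (FC - PWP) * d * 10
AWC = (0.25 - 0.12) * 112 * 10
AWC = 0.1300 * 112 * 10

145.6000 mm


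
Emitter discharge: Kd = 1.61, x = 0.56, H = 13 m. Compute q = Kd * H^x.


q = Kd * H^x = 1.61 * 13^0.56 = 1.61 * 4.205409

6.7707 L/h


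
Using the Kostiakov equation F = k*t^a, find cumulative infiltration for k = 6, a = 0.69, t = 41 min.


F = k * t^a = 6 * 41^0.69
F = 6 * 12.966443

77.7987 mm


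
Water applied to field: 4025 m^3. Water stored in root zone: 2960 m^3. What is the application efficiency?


Ea = V_root / V_field * 100 = 2960 / 4025 * 100 = 73.5404%

73.5404 %


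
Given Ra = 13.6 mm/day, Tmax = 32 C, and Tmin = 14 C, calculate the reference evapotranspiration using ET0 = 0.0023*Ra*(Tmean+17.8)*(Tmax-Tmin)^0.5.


Tmean = (Tmax + Tmin)/2 = (32 + 14)/2 = 23.0
ET0 = 0.0023 * 13.6 * (23.0 + 17.8) * sqrt(32 - 14)
ET0 = 0.0023 * 13.6 * 40.8 * 4.242641

5.4146 mm/day


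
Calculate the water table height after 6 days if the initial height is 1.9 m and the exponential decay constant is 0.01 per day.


m = m0 * exp(-k*t)
m = 1.9 * exp(-0.01 * 6)
m = 1.9 * exp(-0.0600)

1.7894 m


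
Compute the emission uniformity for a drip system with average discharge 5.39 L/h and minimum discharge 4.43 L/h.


EU = (q_min/q_avg)*100 = (4.43/5.39)*100 = 82.1892%

82.1892 %


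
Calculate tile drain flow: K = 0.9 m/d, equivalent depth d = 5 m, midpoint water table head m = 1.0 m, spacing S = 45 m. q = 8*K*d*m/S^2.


q = 8*K*d*m/S^2
q = 8*0.9*5*1.0/45^2
q = 36.0000 / 2025

0.0178 m/d


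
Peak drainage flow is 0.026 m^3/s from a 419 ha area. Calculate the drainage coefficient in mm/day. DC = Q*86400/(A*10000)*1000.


DC = Q * 86400 / (A * 10000) * 1000
DC = 0.026 * 86400 / (419 * 10000) * 1000
DC = 2246400.0000 / 4190000

0.5361 mm/day


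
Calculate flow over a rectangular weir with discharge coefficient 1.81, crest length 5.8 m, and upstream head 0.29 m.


Q = C * L * H^(3/2) = 1.81 * 5.8 * 0.29^1.5 = 1.81 * 5.8 * 0.156170

1.6395 m^3/s


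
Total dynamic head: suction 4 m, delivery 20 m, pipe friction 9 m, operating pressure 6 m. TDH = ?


TDH = Hs + Hd + hf + Hp = 4 + 20 + 9 + 6 = 39

39 m


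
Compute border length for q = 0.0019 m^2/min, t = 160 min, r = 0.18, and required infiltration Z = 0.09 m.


L = q*t/((1+r)*Z)
L = 0.0019*160/((1+0.18)*0.09)
L = 0.304/0.1062

2.8625 m


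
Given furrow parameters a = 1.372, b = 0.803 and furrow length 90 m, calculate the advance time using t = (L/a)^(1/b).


t = (L/a)^(1/b)
t = (90/1.372)^(1/0.803)
t = 65.597668^(1/0.803)

183.0736 min


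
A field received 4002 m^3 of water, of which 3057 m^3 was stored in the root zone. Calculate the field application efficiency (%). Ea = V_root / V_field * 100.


Ea = V_root / V_field * 100 = 3057 / 4002 * 100 = 76.3868%

76.3868 %


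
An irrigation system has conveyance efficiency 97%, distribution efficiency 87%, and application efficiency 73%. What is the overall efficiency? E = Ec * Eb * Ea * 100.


Ec = 0.97, Eb = 0.87, Ea = 0.73
E = 0.97 * 0.87 * 0.73 * 100 = 61.6047%

61.6047 %


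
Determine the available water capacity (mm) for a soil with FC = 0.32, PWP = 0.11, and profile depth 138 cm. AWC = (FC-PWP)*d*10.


AWC = (FC - PWP) * d * 10
AWC = (0.32 - 0.11) * 138 * 10
AWC = 0.2100 * 138 * 10

289.8000 mm


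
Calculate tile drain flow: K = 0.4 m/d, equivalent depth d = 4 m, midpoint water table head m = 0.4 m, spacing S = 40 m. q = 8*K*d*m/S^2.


q = 8*K*d*m/S^2
q = 8*0.4*4*0.4/40^2
q = 5.1200 / 1600

0.0032 m/d


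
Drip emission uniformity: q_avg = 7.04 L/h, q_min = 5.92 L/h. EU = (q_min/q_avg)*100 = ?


EU = (q_min/q_avg)*100 = (5.92/7.04)*100 = 84.0909%

84.0909 %


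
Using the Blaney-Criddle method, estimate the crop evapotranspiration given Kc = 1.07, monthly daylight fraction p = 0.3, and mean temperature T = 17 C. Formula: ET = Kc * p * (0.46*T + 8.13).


ET = Kc * p * (0.46*T + 8.13)
ET = 1.07 * 0.3 * (0.46*17 + 8.13)
ET = 1.07 * 0.3 * 15.9500

5.1200 mm/day


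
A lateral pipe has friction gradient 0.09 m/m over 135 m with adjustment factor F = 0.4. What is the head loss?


hf = J * L * F = 0.09 * 135 * 0.4 = 4.8600 m

4.8600 m


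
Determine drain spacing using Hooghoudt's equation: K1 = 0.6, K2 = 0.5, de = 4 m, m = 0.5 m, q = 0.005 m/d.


S^2 = 8*K2*de*m/q + 4*K1*m^2/q
S^2 = 8*0.5*4*0.5/0.005 + 4*0.6*0.5^2/0.005
S = sqrt(1720.0000)

41.4729 m


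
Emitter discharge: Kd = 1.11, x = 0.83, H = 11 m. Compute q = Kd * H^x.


q = Kd * H^x = 1.11 * 11^0.83 = 1.11 * 7.317385

8.1223 L/h


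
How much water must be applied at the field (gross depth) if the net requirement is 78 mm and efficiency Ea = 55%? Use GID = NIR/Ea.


Ea = 55% = 0.55
GID = NIR / Ea = 78 / 0.55 = 141.8182 mm

141.8182 mm


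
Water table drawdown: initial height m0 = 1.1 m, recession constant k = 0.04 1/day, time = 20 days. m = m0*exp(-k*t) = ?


m = m0 * exp(-k*t)
m = 1.1 * exp(-0.04 * 20)
m = 1.1 * exp(-0.8000)

0.4943 m


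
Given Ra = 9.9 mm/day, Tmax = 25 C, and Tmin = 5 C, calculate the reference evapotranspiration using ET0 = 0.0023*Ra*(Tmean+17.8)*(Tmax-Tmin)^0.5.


Tmean = (Tmax + Tmin)/2 = (25 + 5)/2 = 15.0
ET0 = 0.0023 * 9.9 * (15.0 + 17.8) * sqrt(25 - 5)
ET0 = 0.0023 * 9.9 * 32.8 * 4.472136

3.3400 mm/day


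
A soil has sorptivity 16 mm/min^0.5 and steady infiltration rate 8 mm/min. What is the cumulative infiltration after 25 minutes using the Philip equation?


F = S*sqrt(t) + A*t
F = 16*sqrt(25) + 8*25
F = 16*5.000000 + 200

280.0000 mm


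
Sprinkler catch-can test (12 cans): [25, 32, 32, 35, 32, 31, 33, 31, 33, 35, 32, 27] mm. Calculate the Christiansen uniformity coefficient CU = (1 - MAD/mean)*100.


mean = 31.500000 mm
MAD = 2.000000 mm
CU = (1 - 2.000000/31.500000)*100

93.6508 %


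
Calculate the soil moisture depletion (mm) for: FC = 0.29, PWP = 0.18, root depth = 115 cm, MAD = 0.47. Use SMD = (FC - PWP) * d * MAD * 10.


SMD = (FC - PWP) * d * MAD * 10
SMD = (0.29 - 0.18) * 115 * 0.47 * 10
SMD = 0.1100 * 115 * 0.47 * 10

59.4550 mm


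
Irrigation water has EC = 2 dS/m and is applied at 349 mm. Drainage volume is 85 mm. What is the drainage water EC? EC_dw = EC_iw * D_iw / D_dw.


EC_dw = EC_iw * D_iw / D_dw
EC_dw = 2 * 349 / 85
EC_dw = 698 / 85

8.2118 dS/m


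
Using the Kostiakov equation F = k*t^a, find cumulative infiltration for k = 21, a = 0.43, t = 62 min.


F = k * t^a = 21 * 62^0.43
F = 21 * 5.898321

123.8647 mm


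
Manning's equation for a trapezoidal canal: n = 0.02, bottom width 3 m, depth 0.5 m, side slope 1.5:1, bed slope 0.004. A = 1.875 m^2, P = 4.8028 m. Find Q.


R = A/P = 1.875/4.8028 = 0.390397
Q = (1/0.02) * 1.875 * 0.390397^(2/3) * 0.004^0.5

3.1672 m^3/s


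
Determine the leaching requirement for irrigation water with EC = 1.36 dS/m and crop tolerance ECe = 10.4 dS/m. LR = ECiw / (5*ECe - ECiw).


LR = ECiw / (5*ECe - ECiw)
LR = 1.36 / (5*10.4 - 1.36)
LR = 1.36 / 50.6400

0.0269


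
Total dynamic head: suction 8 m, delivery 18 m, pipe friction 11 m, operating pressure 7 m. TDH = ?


TDH = Hs + Hd + hf + Hp = 8 + 18 + 11 + 7 = 44

44 m


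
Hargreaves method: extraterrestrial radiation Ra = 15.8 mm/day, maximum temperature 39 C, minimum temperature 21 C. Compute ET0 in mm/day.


Tmean = (Tmax + Tmin)/2 = (39 + 21)/2 = 30.0
ET0 = 0.0023 * 15.8 * (30.0 + 17.8) * sqrt(39 - 21)
ET0 = 0.0023 * 15.8 * 47.8 * 4.242641

7.3697 mm/day


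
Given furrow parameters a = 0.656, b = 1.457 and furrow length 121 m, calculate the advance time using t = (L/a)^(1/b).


t = (L/a)^(1/b)
t = (121/0.656)^(1/1.457)
t = 184.451220^(1/1.457)

35.9062 min


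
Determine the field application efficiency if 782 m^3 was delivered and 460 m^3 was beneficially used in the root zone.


Ea = V_root / V_field * 100 = 460 / 782 * 100 = 58.8235%

58.8235 %


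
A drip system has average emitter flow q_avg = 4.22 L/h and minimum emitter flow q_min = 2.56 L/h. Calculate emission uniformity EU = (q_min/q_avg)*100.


EU = (q_min/q_avg)*100 = (2.56/4.22)*100 = 60.6635%

60.6635 %


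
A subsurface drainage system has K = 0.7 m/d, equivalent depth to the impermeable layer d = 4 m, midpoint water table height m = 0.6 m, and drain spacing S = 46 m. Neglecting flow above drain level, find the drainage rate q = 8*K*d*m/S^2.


q = 8*K*d*m/S^2
q = 8*0.7*4*0.6/46^2
q = 13.4400 / 2116

0.0064 m/d


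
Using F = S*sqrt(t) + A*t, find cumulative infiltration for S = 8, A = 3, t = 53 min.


F = S*sqrt(t) + A*t
F = 8*sqrt(53) + 3*53
F = 8*7.280110 + 159

217.2409 mm


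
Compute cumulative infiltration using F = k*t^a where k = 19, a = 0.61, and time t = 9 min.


F = k * t^a = 19 * 9^0.61
F = 19 * 3.820216

72.5841 mm


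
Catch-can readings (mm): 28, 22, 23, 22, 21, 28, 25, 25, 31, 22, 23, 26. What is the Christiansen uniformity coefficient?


mean = 24.666667 mm
MAD = 2.500000 mm
CU = (1 - 2.500000/24.666667)*100

89.8649 %


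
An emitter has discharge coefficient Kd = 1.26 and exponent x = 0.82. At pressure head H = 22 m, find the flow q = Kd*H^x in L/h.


q = Kd * H^x = 1.26 * 22^0.82 = 1.26 * 12.612077

15.8912 L/h


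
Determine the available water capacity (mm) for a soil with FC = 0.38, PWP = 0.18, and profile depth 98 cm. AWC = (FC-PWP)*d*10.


AWC = (FC - PWP) * d * 10
AWC = (0.38 - 0.18) * 98 * 10
AWC = 0.2000 * 98 * 10

196.0000 mm


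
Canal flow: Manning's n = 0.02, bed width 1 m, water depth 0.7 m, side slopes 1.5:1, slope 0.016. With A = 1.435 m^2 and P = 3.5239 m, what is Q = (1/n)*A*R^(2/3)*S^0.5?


R = A/P = 1.435/3.5239 = 0.407219
Q = (1/0.02) * 1.435 * 0.407219^(2/3) * 0.016^0.5

4.9862 m^3/s


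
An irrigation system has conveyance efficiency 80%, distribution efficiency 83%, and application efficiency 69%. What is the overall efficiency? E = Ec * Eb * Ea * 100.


Ec = 0.8, Eb = 0.83, Ea = 0.69
E = 0.8 * 0.83 * 0.69 * 100 = 45.8160%

45.8160 %


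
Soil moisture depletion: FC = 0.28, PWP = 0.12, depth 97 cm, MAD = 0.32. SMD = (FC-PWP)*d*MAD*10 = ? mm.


SMD = (FC - PWP) * d * MAD * 10
SMD = (0.28 - 0.12) * 97 * 0.32 * 10
SMD = 0.1600 * 97 * 0.32 * 10

49.6640 mm


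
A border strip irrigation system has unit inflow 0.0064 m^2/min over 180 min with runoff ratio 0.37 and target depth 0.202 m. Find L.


L = q*t/((1+r)*Z)
L = 0.0064*180/((1+0.37)*0.202)
L = 1.152/0.27674

4.1628 m


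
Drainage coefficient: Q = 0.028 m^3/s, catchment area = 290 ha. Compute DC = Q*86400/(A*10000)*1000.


DC = Q * 86400 / (A * 10000) * 1000
DC = 0.028 * 86400 / (290 * 10000) * 1000
DC = 2419200.0000 / 2900000

0.8342 mm/day


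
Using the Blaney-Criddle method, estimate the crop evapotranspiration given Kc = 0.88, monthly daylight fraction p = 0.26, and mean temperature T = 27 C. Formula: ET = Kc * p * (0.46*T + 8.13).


ET = Kc * p * (0.46*T + 8.13)
ET = 0.88 * 0.26 * (0.46*27 + 8.13)
ET = 0.88 * 0.26 * 20.5500

4.7018 mm/day


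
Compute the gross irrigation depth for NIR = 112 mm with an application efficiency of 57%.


Ea = 57% = 0.57
GID = NIR / Ea = 112 / 0.57 = 196.4912 mm

196.4912 mm


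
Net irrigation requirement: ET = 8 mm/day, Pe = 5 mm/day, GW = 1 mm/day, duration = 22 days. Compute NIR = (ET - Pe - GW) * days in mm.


Daily deficit = ET - Pe - GW = 8 - 5 - 1 = 2 mm/day
NIR = 2 * 22 = 44 mm

44.0000 mm


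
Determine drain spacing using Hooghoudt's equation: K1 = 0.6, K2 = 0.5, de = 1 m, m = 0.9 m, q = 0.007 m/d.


S^2 = 8*K2*de*m/q + 4*K1*m^2/q
S^2 = 8*0.5*1*0.9/0.007 + 4*0.6*0.9^2/0.007
S = sqrt(792.0000)

28.1425 m


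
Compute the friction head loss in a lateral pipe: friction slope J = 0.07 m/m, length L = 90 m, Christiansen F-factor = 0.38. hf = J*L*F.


hf = J * L * F = 0.07 * 90 * 0.38 = 2.3940 m

2.3940 m


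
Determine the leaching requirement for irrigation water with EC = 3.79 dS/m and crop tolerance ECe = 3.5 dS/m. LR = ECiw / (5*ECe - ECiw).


LR = ECiw / (5*ECe - ECiw)
LR = 3.79 / (5*3.5 - 3.79)
LR = 3.79 / 13.7100

0.2764


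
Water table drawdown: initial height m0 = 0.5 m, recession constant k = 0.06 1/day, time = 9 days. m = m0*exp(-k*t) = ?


m = m0 * exp(-k*t)
m = 0.5 * exp(-0.06 * 9)
m = 0.5 * exp(-0.5400)

0.2914 m


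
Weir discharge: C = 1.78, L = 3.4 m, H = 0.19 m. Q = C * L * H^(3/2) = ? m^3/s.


Q = C * L * H^(3/2) = 1.78 * 3.4 * 0.19^1.5 = 1.78 * 3.4 * 0.082819

0.5012 m^3/s


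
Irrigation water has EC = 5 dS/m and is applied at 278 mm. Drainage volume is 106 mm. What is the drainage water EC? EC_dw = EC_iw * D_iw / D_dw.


EC_dw = EC_iw * D_iw / D_dw
EC_dw = 5 * 278 / 106
EC_dw = 1390 / 106

13.1132 dS/m


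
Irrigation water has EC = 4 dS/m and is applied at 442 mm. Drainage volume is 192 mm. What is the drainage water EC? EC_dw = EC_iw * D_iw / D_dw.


EC_dw = EC_iw * D_iw / D_dw
EC_dw = 4 * 442 / 192
EC_dw = 1768 / 192

9.2083 dS/m


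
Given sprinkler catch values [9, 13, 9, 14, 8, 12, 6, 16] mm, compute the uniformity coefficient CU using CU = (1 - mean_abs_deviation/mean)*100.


mean = 10.875000 mm
MAD = 2.875000 mm
CU = (1 - 2.875000/10.875000)*100

73.5632 %


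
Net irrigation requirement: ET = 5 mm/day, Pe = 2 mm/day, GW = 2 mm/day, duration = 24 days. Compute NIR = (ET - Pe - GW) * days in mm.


Daily deficit = ET - Pe - GW = 5 - 2 - 2 = 1 mm/day
NIR = 1 * 24 = 24 mm

24.0000 mm


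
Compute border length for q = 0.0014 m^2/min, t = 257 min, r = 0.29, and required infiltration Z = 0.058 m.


L = q*t/((1+r)*Z)
L = 0.0014*257/((1+0.29)*0.058)
L = 0.3598/0.07482

4.8089 m


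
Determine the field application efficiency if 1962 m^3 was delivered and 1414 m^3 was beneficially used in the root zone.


Ea = V_root / V_field * 100 = 1414 / 1962 * 100 = 72.0693%

72.0693 %


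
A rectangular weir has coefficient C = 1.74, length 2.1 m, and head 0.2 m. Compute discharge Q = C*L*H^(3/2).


Q = C * L * H^(3/2) = 1.74 * 2.1 * 0.2^1.5 = 1.74 * 2.1 * 0.089443

0.3268 m^3/s


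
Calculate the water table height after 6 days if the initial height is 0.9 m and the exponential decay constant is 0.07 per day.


m = m0 * exp(-k*t)
m = 0.9 * exp(-0.07 * 6)
m = 0.9 * exp(-0.4200)

0.5913 m


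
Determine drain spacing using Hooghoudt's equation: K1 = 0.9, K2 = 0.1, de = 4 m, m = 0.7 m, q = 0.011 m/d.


S^2 = 8*K2*de*m/q + 4*K1*m^2/q
S^2 = 8*0.1*4*0.7/0.011 + 4*0.9*0.7^2/0.011
S = sqrt(364.0000)

19.0788 m


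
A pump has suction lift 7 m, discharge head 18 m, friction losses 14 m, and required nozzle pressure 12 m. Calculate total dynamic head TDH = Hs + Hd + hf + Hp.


TDH = Hs + Hd + hf + Hp = 7 + 18 + 14 + 12 = 51

51 m


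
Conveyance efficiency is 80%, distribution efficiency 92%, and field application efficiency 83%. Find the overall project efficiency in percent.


Ec = 0.8, Eb = 0.92, Ea = 0.83
E = 0.8 * 0.92 * 0.83 * 100 = 61.0880%

61.0880 %


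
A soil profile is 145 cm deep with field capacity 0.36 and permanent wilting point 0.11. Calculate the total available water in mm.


AWC = (FC - PWP) * d * 10
AWC = (0.36 - 0.11) * 145 * 10
AWC = 0.2500 * 145 * 10

362.5000 mm


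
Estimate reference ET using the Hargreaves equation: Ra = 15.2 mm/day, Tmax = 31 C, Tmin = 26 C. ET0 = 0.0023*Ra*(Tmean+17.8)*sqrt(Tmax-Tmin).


Tmean = (Tmax + Tmin)/2 = (31 + 26)/2 = 28.5
ET0 = 0.0023 * 15.2 * (28.5 + 17.8) * sqrt(31 - 26)
ET0 = 0.0023 * 15.2 * 46.3 * 2.236068

3.6194 mm/day


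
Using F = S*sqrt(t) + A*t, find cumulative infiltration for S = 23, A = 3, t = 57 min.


F = S*sqrt(t) + A*t
F = 23*sqrt(57) + 3*57
F = 23*7.549834 + 171

344.6462 mm


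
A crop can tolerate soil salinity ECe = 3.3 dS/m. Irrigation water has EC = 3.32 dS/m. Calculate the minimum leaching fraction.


LR = ECiw / (5*ECe - ECiw)
LR = 3.32 / (5*3.3 - 3.32)
LR = 3.32 / 13.1800

0.2519


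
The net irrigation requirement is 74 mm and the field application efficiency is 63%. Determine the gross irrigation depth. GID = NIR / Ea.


Ea = 63% = 0.63
GID = NIR / Ea = 74 / 0.63 = 117.4603 mm

117.4603 mm


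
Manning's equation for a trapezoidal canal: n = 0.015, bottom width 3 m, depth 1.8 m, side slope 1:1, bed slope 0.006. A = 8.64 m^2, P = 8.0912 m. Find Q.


R = A/P = 8.64/8.0912 = 1.067827
Q = (1/0.015) * 8.64 * 1.067827^(2/3) * 0.006^0.5

46.6121 m^3/s


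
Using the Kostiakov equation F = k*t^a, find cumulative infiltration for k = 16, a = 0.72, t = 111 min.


F = k * t^a = 16 * 111^0.72
F = 16 * 29.691528

475.0644 mm


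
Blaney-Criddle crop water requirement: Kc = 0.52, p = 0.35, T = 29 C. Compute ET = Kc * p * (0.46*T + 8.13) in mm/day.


ET = Kc * p * (0.46*T + 8.13)
ET = 0.52 * 0.35 * (0.46*29 + 8.13)
ET = 0.52 * 0.35 * 21.4700

3.9075 mm/day


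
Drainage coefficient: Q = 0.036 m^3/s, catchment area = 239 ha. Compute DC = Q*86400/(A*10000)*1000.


DC = Q * 86400 / (A * 10000) * 1000
DC = 0.036 * 86400 / (239 * 10000) * 1000
DC = 3110400.0000 / 2390000

1.3014 mm/day


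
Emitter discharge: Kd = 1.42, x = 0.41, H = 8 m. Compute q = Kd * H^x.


q = Kd * H^x = 1.42 * 8^0.41 = 1.42 * 2.345670

3.3309 L/h


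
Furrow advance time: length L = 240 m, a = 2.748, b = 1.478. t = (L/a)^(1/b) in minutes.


t = (L/a)^(1/b)
t = (240/2.748)^(1/1.478)
t = 87.336245^(1/1.478)

20.5775 min


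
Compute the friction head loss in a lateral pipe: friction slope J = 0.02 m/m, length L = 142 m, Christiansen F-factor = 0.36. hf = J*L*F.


hf = J * L * F = 0.02 * 142 * 0.36 = 1.0224 m

1.0224 m


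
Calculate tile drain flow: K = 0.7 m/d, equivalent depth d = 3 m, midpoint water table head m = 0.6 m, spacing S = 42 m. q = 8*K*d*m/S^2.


q = 8*K*d*m/S^2
q = 8*0.7*3*0.6/42^2
q = 10.0800 / 1764

0.0057 m/d


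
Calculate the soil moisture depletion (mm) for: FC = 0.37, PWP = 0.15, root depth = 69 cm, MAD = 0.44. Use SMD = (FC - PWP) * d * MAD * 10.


SMD = (FC - PWP) * d * MAD * 10
SMD = (0.37 - 0.15) * 69 * 0.44 * 10
SMD = 0.2200 * 69 * 0.44 * 10

66.7920 mm


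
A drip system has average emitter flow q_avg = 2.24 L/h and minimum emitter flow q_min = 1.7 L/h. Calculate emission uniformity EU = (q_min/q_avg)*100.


EU = (q_min/q_avg)*100 = (1.7/2.24)*100 = 75.8929%

75.8929 %


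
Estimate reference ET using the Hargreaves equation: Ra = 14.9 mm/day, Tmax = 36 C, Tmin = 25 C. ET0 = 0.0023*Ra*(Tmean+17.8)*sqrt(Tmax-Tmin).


Tmean = (Tmax + Tmin)/2 = (36 + 25)/2 = 30.5
ET0 = 0.0023 * 14.9 * (30.5 + 17.8) * sqrt(36 - 25)
ET0 = 0.0023 * 14.9 * 48.3 * 3.316625

5.4898 mm/day


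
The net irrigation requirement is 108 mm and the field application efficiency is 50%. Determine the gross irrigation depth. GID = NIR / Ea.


Ea = 50% = 0.5
GID = NIR / Ea = 108 / 0.5 = 216.0000 mm

216.0000 mm


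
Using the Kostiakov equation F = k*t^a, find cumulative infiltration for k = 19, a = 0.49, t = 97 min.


F = k * t^a = 19 * 97^0.49
F = 19 * 9.408451

178.7606 mm


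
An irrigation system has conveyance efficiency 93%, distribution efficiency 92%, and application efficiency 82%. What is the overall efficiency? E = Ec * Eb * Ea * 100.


Ec = 0.93, Eb = 0.92, Ea = 0.82
E = 0.93 * 0.92 * 0.82 * 100 = 70.1592%

70.1592 %


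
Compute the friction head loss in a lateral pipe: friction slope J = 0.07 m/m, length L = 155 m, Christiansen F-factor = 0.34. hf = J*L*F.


hf = J * L * F = 0.07 * 155 * 0.34 = 3.6890 m

3.6890 m


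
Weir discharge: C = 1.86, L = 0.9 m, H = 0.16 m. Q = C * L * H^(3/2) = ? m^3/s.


Q = C * L * H^(3/2) = 1.86 * 0.9 * 0.16^1.5 = 1.86 * 0.9 * 0.064000

0.1071 m^3/s


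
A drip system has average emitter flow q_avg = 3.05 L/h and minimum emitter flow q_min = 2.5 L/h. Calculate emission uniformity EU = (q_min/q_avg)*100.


EU = (q_min/q_avg)*100 = (2.5/3.05)*100 = 81.9672%

81.9672 %


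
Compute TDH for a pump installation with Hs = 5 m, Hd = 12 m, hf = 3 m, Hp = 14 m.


TDH = Hs + Hd + hf + Hp = 5 + 12 + 3 + 14 = 34

34 m


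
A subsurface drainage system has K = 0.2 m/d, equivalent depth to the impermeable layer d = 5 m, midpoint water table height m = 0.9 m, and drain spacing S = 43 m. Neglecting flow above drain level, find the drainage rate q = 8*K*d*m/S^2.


q = 8*K*d*m/S^2
q = 8*0.2*5*0.9/43^2
q = 7.2000 / 1849

0.0039 m/d


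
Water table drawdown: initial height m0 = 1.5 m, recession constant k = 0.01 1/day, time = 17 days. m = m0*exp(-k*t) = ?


m = m0 * exp(-k*t)
m = 1.5 * exp(-0.01 * 17)
m = 1.5 * exp(-0.1700)

1.2655 m


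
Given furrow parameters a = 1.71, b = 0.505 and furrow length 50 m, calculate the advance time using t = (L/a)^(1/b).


t = (L/a)^(1/b)
t = (50/1.71)^(1/0.505)
t = 29.239766^(1/0.505)

799.6844 min


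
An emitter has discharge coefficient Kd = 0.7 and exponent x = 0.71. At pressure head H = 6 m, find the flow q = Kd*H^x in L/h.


q = Kd * H^x = 0.7 * 6^0.71 = 0.7 * 3.568514

2.4980 L/h


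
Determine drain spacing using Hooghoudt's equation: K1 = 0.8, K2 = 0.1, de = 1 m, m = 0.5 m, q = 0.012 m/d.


S^2 = 8*K2*de*m/q + 4*K1*m^2/q
S^2 = 8*0.1*1*0.5/0.012 + 4*0.8*0.5^2/0.012
S = sqrt(100.0000)

10.0000 m


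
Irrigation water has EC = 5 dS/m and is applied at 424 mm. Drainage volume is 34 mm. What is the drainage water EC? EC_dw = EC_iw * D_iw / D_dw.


EC_dw = EC_iw * D_iw / D_dw
EC_dw = 5 * 424 / 34
EC_dw = 2120 / 34

62.3529 dS/m


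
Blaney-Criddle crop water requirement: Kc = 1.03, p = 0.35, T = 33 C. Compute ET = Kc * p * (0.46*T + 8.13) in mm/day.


ET = Kc * p * (0.46*T + 8.13)
ET = 1.03 * 0.35 * (0.46*33 + 8.13)
ET = 1.03 * 0.35 * 23.3100

8.4033 mm/day


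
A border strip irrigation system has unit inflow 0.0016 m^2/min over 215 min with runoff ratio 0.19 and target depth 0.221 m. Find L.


L = q*t/((1+r)*Z)
L = 0.0016*215/((1+0.19)*0.221)
L = 0.344/0.26299

1.3080 m


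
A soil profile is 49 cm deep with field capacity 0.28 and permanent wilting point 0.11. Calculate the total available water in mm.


AWC = (FC - PWP) * d * 10
AWC = (0.28 - 0.11) * 49 * 10
AWC = 0.1700 * 49 * 10

83.3000 mm


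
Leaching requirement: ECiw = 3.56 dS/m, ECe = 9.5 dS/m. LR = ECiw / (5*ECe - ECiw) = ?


LR = ECiw / (5*ECe - ECiw)
LR = 3.56 / (5*9.5 - 3.56)
LR = 3.56 / 43.9400

0.0810


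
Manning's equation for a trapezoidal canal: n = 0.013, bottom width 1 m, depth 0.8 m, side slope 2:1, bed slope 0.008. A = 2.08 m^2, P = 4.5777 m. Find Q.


R = A/P = 2.08/4.5777 = 0.454377
Q = (1/0.013) * 2.08 * 0.454377^(2/3) * 0.008^0.5

8.4582 m^3/s


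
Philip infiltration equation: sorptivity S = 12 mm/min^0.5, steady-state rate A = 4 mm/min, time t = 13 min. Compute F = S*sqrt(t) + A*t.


F = S*sqrt(t) + A*t
F = 12*sqrt(13) + 4*13
F = 12*3.605551 + 52

95.2666 mm


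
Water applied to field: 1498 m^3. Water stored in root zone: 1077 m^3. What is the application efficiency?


Ea = V_root / V_field * 100 = 1077 / 1498 * 100 = 71.8959%

71.8959 %


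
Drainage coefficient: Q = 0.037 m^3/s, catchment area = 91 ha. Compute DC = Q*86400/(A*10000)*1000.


DC = Q * 86400 / (A * 10000) * 1000
DC = 0.037 * 86400 / (91 * 10000) * 1000
DC = 3196800.0000 / 910000

3.5130 mm/day


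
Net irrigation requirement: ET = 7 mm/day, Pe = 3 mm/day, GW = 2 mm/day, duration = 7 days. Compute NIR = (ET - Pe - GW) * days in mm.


Daily deficit = ET - Pe - GW = 7 - 3 - 2 = 2 mm/day
NIR = 2 * 7 = 14 mm

14.0000 mm


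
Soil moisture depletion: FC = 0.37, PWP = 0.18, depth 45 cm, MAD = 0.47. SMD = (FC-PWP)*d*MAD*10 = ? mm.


SMD = (FC - PWP) * d * MAD * 10
SMD = (0.37 - 0.18) * 45 * 0.47 * 10
SMD = 0.1900 * 45 * 0.47 * 10

40.1850 mm


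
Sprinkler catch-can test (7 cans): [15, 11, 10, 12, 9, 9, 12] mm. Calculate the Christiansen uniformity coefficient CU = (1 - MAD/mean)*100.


mean = 11.142857 mm
MAD = 1.591837 mm
CU = (1 - 1.591837/11.142857)*100

85.7143 %


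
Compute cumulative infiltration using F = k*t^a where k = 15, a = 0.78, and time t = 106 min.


F = k * t^a = 15 * 106^0.78
F = 15 * 37.996061

569.9409 mm


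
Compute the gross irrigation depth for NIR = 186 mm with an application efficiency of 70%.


Ea = 70% = 0.7
GID = NIR / Ea = 186 / 0.7 = 265.7143 mm

265.7143 mm


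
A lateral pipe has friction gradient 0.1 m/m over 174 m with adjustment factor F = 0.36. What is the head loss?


hf = J * L * F = 0.1 * 174 * 0.36 = 6.2640 m

6.2640 m
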